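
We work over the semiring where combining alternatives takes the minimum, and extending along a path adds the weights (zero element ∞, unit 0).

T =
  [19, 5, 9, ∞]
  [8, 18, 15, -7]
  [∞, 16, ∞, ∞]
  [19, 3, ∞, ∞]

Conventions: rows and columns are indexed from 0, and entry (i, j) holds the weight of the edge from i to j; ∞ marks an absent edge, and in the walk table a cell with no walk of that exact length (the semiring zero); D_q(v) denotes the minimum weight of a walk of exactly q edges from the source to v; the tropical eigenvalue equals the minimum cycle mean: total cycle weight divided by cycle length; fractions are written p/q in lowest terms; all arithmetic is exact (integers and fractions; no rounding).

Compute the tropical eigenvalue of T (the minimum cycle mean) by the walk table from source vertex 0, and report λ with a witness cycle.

q=0: [0, ∞, ∞, ∞]
q=1: [19, 5, 9, ∞]
q=2: [13, 23, 20, -2]
q=3: [17, 1, 22, 16]
q=4: [9, 19, 16, -6]
Optimal cycle mean attained by: cycle 1->3->1, total (-7) + 3, length 2.
Answer: λ = -2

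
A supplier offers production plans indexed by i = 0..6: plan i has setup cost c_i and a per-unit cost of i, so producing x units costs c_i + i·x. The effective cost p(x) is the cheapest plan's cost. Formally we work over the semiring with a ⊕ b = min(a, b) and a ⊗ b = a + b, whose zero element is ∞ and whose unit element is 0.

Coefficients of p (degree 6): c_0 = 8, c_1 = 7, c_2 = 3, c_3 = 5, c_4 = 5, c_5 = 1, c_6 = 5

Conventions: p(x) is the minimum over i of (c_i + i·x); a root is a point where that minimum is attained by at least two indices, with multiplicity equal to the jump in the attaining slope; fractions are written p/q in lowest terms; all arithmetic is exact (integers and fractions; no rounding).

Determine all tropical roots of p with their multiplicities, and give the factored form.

hull edge (i=0, c=8) to (i=2, c=3): slope -5/2, span 2
hull edge (i=2, c=3) to (i=5, c=1): slope -2/3, span 3
hull edge (i=5, c=1) to (i=6, c=5): slope 4, span 1
Factored form: p(x) = 5 ⊗ (x ⊕ (-4)) ⊗ (x ⊕ 2/3) ⊗ (x ⊕ 2/3) ⊗ (x ⊕ 2/3) ⊗ (x ⊕ 5/2) ⊗ (x ⊕ 5/2)
Answer: roots = -4 (mult 1), 2/3 (mult 3), 5/2 (mult 2)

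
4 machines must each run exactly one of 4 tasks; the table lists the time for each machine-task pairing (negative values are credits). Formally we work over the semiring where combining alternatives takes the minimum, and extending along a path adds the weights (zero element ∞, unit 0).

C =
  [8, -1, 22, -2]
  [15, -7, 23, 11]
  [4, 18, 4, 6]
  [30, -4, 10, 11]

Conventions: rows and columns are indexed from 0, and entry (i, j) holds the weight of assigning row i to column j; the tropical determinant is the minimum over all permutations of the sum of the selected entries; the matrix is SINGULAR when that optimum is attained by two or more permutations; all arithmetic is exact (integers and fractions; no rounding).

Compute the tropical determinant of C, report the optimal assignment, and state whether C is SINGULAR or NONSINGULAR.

σ = (0, 1, 2, 3): 8 + (-7) + 4 + 11 = 16
σ = (0, 1, 3, 2): 8 + (-7) + 6 + 10 = 17
σ = (0, 2, 1, 3): 8 + 23 + 18 + 11 = 60
σ = (0, 2, 3, 1): 8 + 23 + 6 + (-4) = 33
σ = (0, 3, 1, 2): 8 + 11 + 18 + 10 = 47
σ = (0, 3, 2, 1): 8 + 11 + 4 + (-4) = 19
σ = (1, 0, 2, 3): (-1) + 15 + 4 + 11 = 29
σ = (1, 0, 3, 2): (-1) + 15 + 6 + 10 = 30
σ = (1, 2, 0, 3): (-1) + 23 + 4 + 11 = 37
σ = (1, 2, 3, 0): (-1) + 23 + 6 + 30 = 58
σ = (1, 3, 0, 2): (-1) + 11 + 4 + 10 = 24
σ = (1, 3, 2, 0): (-1) + 11 + 4 + 30 = 44
σ = (2, 0, 1, 3): 22 + 15 + 18 + 11 = 66
σ = (2, 0, 3, 1): 22 + 15 + 6 + (-4) = 39
σ = (2, 1, 0, 3): 22 + (-7) + 4 + 11 = 30
σ = (2, 1, 3, 0): 22 + (-7) + 6 + 30 = 51
σ = (2, 3, 0, 1): 22 + 11 + 4 + (-4) = 33
σ = (2, 3, 1, 0): 22 + 11 + 18 + 30 = 81
σ = (3, 0, 1, 2): (-2) + 15 + 18 + 10 = 41
σ = (3, 0, 2, 1): (-2) + 15 + 4 + (-4) = 13
σ = (3, 1, 0, 2): (-2) + (-7) + 4 + 10 = 5
σ = (3, 1, 2, 0): (-2) + (-7) + 4 + 30 = 25
σ = (3, 2, 0, 1): (-2) + 23 + 4 + (-4) = 21
σ = (3, 2, 1, 0): (-2) + 23 + 18 + 30 = 69
Optimal value attained by: σ = (3, 1, 0, 2).
Answer: det⊕(C) = 5; verdict: NONSINGULAR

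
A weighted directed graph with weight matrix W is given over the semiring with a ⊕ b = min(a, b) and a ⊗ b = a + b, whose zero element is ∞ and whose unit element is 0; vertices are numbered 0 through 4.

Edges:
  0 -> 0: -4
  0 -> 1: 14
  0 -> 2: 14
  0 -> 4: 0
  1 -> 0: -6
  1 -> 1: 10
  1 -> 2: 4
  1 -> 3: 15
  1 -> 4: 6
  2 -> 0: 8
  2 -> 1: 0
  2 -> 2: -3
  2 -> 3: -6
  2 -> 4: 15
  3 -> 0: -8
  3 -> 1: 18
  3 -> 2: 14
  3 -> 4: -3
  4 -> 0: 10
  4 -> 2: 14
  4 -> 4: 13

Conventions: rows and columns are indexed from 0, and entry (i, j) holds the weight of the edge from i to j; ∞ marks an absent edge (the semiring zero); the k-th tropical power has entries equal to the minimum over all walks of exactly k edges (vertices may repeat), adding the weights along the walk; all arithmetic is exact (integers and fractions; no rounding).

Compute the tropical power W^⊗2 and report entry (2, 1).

W^⊗2:
  [-8, 10, 10, 8, -4]
  [-10, 4, 1, -2, -6]
  [-14, -3, -6, -9, -9]
  [-12, 6, 6, 8, -8]
  [6, 14, 11, 8, 10]
Key observation: the optimum is the walk 2->2->1, with weight (-3) + 0 = -3.
Optimal value attained by: walk 2->2->1.
Answer: (W^⊗2)[2][1] = -3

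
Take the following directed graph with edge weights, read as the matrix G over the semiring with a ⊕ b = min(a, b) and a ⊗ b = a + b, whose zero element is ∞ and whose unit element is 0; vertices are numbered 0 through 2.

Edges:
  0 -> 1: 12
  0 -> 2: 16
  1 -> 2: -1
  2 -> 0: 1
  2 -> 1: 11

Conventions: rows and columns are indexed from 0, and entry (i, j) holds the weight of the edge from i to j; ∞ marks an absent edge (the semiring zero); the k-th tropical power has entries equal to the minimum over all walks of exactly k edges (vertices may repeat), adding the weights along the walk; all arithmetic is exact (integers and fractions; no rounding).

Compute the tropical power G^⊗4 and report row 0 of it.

G^⊗2:
  [17, 27, 11]
  [0, 10, ∞]
  [∞, 13, 10]
G^⊗3:
  [12, 22, 26]
  [∞, 12, 9]
  [11, 21, 12]
G^⊗4:
  [27, 24, 21]
  [10, 20, 11]
  [13, 23, 20]
Answer: row 0 of G^⊗4 = [27, 24, 21]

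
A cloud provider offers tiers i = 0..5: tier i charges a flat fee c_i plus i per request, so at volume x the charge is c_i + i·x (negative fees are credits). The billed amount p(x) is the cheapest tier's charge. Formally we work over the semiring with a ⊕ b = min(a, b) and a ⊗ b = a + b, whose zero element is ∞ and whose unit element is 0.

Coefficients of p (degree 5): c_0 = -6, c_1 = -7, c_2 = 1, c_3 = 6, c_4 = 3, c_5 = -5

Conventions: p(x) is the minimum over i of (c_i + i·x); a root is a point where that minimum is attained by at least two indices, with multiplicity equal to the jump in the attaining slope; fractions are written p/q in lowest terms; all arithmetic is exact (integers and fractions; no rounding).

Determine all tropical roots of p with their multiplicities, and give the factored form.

hull edge (i=0, c=-6) to (i=1, c=-7): slope -1, span 1
hull edge (i=1, c=-7) to (i=5, c=-5): slope 1/2, span 4
Factored form: p(x) = -5 ⊗ (x ⊕ (-1/2)) ⊗ (x ⊕ (-1/2)) ⊗ (x ⊕ (-1/2)) ⊗ (x ⊕ (-1/2)) ⊗ (x ⊕ 1)
Answer: roots = -1/2 (mult 4), 1 (mult 1)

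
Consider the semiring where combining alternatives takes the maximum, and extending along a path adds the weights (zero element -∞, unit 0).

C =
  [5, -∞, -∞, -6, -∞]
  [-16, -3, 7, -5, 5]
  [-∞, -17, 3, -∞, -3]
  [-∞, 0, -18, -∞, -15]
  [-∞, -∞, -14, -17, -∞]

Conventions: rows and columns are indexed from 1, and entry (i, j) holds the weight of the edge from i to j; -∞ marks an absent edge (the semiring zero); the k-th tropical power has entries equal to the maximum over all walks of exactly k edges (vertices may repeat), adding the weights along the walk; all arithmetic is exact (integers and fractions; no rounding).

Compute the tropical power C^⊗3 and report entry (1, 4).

C^⊗2:
  [10, -6, -24, -1, -21]
  [-11, -5, 10, -8, 4]
  [-33, -14, 6, -20, 0]
  [-16, -3, 7, -5, 5]
  [-∞, -17, -11, -∞, -17]
C^⊗3:
  [15, -1, 1, 4, -1]
  [-6, -7, 13, -10, 7]
  [-28, -11, 9, -17, 3]
  [-11, -5, 10, -8, 4]
  [-33, -20, -8, -22, -12]
Key observation: the optimum is the walk 1->1->1->4, with weight 5 + 5 + (-6) = 4.
Optimal value attained by: walk 1->1->1->4.
Answer: (C^⊗3)[1][4] = 4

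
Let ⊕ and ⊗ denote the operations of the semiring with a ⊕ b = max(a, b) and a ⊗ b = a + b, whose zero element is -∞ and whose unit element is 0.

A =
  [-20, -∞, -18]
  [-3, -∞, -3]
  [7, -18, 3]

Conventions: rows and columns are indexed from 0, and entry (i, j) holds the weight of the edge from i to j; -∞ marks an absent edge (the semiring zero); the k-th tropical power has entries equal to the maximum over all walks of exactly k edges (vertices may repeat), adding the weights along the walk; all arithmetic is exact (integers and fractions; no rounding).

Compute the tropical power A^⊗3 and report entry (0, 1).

A^⊗2:
  [-11, -36, -15]
  [4, -21, 0]
  [10, -15, 6]
A^⊗3:
  [-8, -33, -12]
  [7, -18, 3]
  [13, -12, 9]
Key observation: the optimum is the walk 0->2->2->1, with weight (-18) + 3 + (-18) = -33.
Optimal value attained by: walk 0->2->2->1.
Answer: (A^⊗3)[0][1] = -33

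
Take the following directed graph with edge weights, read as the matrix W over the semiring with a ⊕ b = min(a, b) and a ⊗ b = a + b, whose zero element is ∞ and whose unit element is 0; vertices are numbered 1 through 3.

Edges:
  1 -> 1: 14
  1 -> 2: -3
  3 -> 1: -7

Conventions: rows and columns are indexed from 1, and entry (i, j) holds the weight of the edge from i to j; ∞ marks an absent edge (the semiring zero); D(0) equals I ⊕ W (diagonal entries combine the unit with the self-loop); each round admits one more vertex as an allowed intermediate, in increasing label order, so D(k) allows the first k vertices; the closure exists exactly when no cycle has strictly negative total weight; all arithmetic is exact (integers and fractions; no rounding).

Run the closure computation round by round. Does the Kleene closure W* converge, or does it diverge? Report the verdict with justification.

D(0):
  [0, -3, ∞]
  [∞, 0, ∞]
  [-7, ∞, 0]
D(1):
  [0, -3, ∞]
  [∞, 0, ∞]
  [-7, -10, 0]
D(2):
  [0, -3, ∞]
  [∞, 0, ∞]
  [-7, -10, 0]
D(3):
  [0, -3, ∞]
  [∞, 0, ∞]
  [-7, -10, 0]
Key observation: every diagonal entry stays at the unit through all rounds, so no improving cycle exists.
Answer: CONVERGES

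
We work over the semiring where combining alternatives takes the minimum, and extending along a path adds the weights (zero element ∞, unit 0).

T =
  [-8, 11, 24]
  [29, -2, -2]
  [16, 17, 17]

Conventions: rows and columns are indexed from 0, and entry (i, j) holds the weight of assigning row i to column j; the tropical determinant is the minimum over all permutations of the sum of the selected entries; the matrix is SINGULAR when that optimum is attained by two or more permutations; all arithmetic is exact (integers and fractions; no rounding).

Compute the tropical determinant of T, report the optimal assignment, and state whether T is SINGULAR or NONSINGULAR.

σ = (0, 1, 2): (-8) + (-2) + 17 = 7
σ = (0, 2, 1): (-8) + (-2) + 17 = 7
σ = (1, 0, 2): 11 + 29 + 17 = 57
σ = (1, 2, 0): 11 + (-2) + 16 = 25
σ = (2, 0, 1): 24 + 29 + 17 = 70
σ = (2, 1, 0): 24 + (-2) + 16 = 38
Optimal value attained by: σ = (0, 1, 2).
Answer: det⊕(T) = 7; verdict: SINGULAR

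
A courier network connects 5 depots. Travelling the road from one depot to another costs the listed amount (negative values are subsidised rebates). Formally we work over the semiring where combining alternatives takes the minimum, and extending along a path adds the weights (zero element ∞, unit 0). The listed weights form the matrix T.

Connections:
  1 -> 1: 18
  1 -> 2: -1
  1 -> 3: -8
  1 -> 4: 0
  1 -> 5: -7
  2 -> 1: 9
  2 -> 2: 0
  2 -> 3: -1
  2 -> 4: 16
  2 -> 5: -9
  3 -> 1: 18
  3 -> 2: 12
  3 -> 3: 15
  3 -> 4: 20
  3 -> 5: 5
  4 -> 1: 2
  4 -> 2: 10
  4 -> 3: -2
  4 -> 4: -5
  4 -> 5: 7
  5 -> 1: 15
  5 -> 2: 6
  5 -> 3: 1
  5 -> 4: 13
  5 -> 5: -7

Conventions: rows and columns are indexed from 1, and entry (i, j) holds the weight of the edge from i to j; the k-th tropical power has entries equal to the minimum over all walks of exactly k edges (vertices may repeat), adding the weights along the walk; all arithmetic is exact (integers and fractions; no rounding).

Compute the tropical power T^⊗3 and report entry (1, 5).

T^⊗2:
  [2, -1, -6, -5, -14]
  [6, -3, -8, 4, -16]
  [20, 11, 6, 15, -2]
  [-3, 1, -7, -10, -5]
  [8, -1, -6, 6, -14]
T^⊗3:
  [-3, -8, -13, -10, -21]
  [-1, -10, -15, -3, -23]
  [13, 4, -1, 10, -9]
  [-8, -4, -12, -15, -12]
  [1, -8, -13, -1, -21]
Key observation: the optimum is the walk 1->5->5->5, with weight (-7) + (-7) + (-7) = -21.
Optimal value attained by: walk 1->5->5->5.
Answer: (T^⊗3)[1][5] = -21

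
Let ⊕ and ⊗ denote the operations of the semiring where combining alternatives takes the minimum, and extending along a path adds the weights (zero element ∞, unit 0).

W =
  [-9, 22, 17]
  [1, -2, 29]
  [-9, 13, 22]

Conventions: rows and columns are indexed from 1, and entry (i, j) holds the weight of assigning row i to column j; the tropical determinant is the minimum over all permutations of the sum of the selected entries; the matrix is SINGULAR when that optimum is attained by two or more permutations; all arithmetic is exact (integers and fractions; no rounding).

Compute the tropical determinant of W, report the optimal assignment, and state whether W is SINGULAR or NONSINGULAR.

σ = (1, 2, 3): (-9) + (-2) + 22 = 11
σ = (1, 3, 2): (-9) + 29 + 13 = 33
σ = (2, 1, 3): 22 + 1 + 22 = 45
σ = (2, 3, 1): 22 + 29 + (-9) = 42
σ = (3, 1, 2): 17 + 1 + 13 = 31
σ = (3, 2, 1): 17 + (-2) + (-9) = 6
Optimal value attained by: σ = (3, 2, 1).
Answer: det⊕(W) = 6; verdict: NONSINGULAR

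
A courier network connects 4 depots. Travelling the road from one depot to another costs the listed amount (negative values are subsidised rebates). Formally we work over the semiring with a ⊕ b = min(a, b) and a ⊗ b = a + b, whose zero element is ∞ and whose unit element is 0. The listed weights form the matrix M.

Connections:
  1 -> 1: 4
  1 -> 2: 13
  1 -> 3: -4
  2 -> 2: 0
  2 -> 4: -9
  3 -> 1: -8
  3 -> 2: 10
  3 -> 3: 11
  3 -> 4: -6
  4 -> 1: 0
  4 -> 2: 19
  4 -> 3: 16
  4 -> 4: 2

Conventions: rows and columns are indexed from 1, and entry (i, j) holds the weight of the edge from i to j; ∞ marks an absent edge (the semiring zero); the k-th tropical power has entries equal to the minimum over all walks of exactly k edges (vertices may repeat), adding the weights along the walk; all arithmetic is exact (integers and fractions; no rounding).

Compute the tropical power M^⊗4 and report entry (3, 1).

M^⊗2:
  [-12, 6, 0, -10]
  [-9, 0, 7, -9]
  [-6, 5, -12, -4]
  [2, 13, -4, 4]
M^⊗3:
  [-10, 1, -16, -8]
  [-9, 0, -13, -9]
  [-20, -2, -10, -18]
  [-12, 6, -2, -10]
M^⊗4:
  [-24, -6, -14, -22]
  [-21, -3, -13, -19]
  [-18, -7, -24, -16]
  [-10, 1, -16, -8]
Key observation: the optimum is the walk 3->1->3->4->1, with weight (-8) + (-4) + (-6) + 0 = -18.
Optimal value attained by: walk 3->1->3->4->1.
Answer: (M^⊗4)[3][1] = -18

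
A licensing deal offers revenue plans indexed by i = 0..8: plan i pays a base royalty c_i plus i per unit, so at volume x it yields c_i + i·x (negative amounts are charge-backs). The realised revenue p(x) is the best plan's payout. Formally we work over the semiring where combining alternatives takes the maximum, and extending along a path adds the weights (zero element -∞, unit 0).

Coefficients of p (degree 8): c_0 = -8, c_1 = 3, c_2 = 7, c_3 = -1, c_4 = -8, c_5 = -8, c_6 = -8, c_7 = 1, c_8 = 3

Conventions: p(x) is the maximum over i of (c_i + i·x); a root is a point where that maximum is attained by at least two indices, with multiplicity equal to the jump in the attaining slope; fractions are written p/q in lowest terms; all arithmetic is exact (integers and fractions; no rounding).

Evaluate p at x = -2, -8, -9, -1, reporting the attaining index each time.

p(-2) = max(-8+0·(-2)=-8, 3+1·(-2)=1, 7+2·(-2)=3, -1+3·(-2)=-7, -8+4·(-2)=-16, -8+5·(-2)=-18, -8+6·(-2)=-20, 1+7·(-2)=-13, 3+8·(-2)=-13) = 3 (attained by i=2)
p(-8) = max(-8+0·(-8)=-8, 3+1·(-8)=-5, 7+2·(-8)=-9, -1+3·(-8)=-25, -8+4·(-8)=-40, -8+5·(-8)=-48, -8+6·(-8)=-56, 1+7·(-8)=-55, 3+8·(-8)=-61) = -5 (attained by i=1)
p(-9) = max(-8+0·(-9)=-8, 3+1·(-9)=-6, 7+2·(-9)=-11, -1+3·(-9)=-28, -8+4·(-9)=-44, -8+5·(-9)=-53, -8+6·(-9)=-62, 1+7·(-9)=-62, 3+8·(-9)=-69) = -6 (attained by i=1)
p(-1) = max(-8+0·(-1)=-8, 3+1·(-1)=2, 7+2·(-1)=5, -1+3·(-1)=-4, -8+4·(-1)=-12, -8+5·(-1)=-13, -8+6·(-1)=-14, 1+7·(-1)=-6, 3+8·(-1)=-5) = 5 (attained by i=2)
Answer: p(-2) = 3; p(-8) = -5; p(-9) = -6; p(-1) = 5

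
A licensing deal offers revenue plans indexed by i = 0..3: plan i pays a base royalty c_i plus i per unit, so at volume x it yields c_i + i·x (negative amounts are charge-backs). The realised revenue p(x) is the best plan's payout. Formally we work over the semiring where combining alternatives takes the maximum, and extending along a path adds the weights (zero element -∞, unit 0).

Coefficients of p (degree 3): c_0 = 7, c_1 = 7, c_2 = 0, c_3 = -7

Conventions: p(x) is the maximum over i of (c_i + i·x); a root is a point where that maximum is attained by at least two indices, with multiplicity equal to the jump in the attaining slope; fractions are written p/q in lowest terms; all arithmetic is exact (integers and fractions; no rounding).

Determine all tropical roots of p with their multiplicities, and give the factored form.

hull edge (i=0, c=7) to (i=1, c=7): slope 0, span 1
hull edge (i=1, c=7) to (i=3, c=-7): slope -7, span 2
Factored form: p(x) = -7 ⊗ (x ⊕ 0) ⊗ (x ⊕ 7) ⊗ (x ⊕ 7)
Answer: roots = 0 (mult 1), 7 (mult 2)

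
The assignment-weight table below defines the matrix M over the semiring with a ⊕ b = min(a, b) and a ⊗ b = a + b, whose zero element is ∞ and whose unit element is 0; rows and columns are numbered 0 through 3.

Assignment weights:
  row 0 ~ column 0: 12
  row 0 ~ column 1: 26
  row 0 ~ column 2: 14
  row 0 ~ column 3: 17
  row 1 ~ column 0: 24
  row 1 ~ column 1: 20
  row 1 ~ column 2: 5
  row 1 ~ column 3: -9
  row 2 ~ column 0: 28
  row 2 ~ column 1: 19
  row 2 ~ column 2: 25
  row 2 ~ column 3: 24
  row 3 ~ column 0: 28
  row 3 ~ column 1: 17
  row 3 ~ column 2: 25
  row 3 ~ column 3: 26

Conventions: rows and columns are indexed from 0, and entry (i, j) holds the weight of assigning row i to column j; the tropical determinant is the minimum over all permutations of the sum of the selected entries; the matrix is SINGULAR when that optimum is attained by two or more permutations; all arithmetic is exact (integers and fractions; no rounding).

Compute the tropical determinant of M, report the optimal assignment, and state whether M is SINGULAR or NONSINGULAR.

σ = (0, 1, 2, 3): 12 + 20 + 25 + 26 = 83
σ = (0, 1, 3, 2): 12 + 20 + 24 + 25 = 81
σ = (0, 2, 1, 3): 12 + 5 + 19 + 26 = 62
σ = (0, 2, 3, 1): 12 + 5 + 24 + 17 = 58
σ = (0, 3, 1, 2): 12 + (-9) + 19 + 25 = 47
σ = (0, 3, 2, 1): 12 + (-9) + 25 + 17 = 45
σ = (1, 0, 2, 3): 26 + 24 + 25 + 26 = 101
σ = (1, 0, 3, 2): 26 + 24 + 24 + 25 = 99
σ = (1, 2, 0, 3): 26 + 5 + 28 + 26 = 85
σ = (1, 2, 3, 0): 26 + 5 + 24 + 28 = 83
σ = (1, 3, 0, 2): 26 + (-9) + 28 + 25 = 70
σ = (1, 3, 2, 0): 26 + (-9) + 25 + 28 = 70
σ = (2, 0, 1, 3): 14 + 24 + 19 + 26 = 83
σ = (2, 0, 3, 1): 14 + 24 + 24 + 17 = 79
σ = (2, 1, 0, 3): 14 + 20 + 28 + 26 = 88
σ = (2, 1, 3, 0): 14 + 20 + 24 + 28 = 86
σ = (2, 3, 0, 1): 14 + (-9) + 28 + 17 = 50
σ = (2, 3, 1, 0): 14 + (-9) + 19 + 28 = 52
σ = (3, 0, 1, 2): 17 + 24 + 19 + 25 = 85
σ = (3, 0, 2, 1): 17 + 24 + 25 + 17 = 83
σ = (3, 1, 0, 2): 17 + 20 + 28 + 25 = 90
σ = (3, 1, 2, 0): 17 + 20 + 25 + 28 = 90
σ = (3, 2, 0, 1): 17 + 5 + 28 + 17 = 67
σ = (3, 2, 1, 0): 17 + 5 + 19 + 28 = 69
Optimal value attained by: σ = (0, 3, 2, 1).
Answer: det⊕(M) = 45; verdict: NONSINGULAR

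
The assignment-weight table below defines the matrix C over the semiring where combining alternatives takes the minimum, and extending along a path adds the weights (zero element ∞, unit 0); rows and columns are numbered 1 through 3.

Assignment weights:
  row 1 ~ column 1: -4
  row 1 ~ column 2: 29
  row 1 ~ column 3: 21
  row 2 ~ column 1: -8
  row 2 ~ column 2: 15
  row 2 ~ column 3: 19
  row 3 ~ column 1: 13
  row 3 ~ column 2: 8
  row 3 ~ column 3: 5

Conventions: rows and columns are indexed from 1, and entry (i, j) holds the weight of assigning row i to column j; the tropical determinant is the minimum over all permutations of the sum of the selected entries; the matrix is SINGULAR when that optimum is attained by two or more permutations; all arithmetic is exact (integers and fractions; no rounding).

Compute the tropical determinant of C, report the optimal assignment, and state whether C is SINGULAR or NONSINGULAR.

σ = (1, 2, 3): (-4) + 15 + 5 = 16
σ = (1, 3, 2): (-4) + 19 + 8 = 23
σ = (2, 1, 3): 29 + (-8) + 5 = 26
σ = (2, 3, 1): 29 + 19 + 13 = 61
σ = (3, 1, 2): 21 + (-8) + 8 = 21
σ = (3, 2, 1): 21 + 15 + 13 = 49
Optimal value attained by: σ = (1, 2, 3).
Answer: det⊕(C) = 16; verdict: NONSINGULAR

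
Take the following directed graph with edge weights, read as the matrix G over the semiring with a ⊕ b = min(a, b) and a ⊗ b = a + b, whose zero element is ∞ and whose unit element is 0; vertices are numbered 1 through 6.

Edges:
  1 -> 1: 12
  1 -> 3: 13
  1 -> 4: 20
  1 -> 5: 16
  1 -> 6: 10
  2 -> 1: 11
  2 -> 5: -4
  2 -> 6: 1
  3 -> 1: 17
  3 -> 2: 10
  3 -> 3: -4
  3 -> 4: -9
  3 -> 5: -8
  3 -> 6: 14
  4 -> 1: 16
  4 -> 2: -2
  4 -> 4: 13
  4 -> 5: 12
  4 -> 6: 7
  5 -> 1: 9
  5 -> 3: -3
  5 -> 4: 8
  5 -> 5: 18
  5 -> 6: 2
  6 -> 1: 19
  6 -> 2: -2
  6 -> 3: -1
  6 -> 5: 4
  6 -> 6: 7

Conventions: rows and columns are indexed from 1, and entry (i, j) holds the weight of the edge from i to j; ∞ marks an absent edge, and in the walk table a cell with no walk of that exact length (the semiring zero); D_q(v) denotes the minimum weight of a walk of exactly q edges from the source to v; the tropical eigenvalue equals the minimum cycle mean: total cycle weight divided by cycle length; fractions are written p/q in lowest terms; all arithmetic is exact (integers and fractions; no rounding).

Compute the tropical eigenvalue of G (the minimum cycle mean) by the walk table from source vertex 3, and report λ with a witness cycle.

q=0: [∞, ∞, 0, ∞, ∞, ∞]
q=1: [17, 10, -4, -9, -8, 14]
q=2: [1, -11, -11, -13, -12, -6]
q=3: [-3, -15, -15, -20, -19, -10]
q=4: [-10, -22, -22, -24, -23, -17]
q=5: [-14, -26, -26, -31, -30, -21]
q=6: [-21, -33, -33, -35, -34, -28]
Optimal cycle mean attained by: cycle 3->5->3, total (-8) + (-3), length 2.
Answer: λ = -11/2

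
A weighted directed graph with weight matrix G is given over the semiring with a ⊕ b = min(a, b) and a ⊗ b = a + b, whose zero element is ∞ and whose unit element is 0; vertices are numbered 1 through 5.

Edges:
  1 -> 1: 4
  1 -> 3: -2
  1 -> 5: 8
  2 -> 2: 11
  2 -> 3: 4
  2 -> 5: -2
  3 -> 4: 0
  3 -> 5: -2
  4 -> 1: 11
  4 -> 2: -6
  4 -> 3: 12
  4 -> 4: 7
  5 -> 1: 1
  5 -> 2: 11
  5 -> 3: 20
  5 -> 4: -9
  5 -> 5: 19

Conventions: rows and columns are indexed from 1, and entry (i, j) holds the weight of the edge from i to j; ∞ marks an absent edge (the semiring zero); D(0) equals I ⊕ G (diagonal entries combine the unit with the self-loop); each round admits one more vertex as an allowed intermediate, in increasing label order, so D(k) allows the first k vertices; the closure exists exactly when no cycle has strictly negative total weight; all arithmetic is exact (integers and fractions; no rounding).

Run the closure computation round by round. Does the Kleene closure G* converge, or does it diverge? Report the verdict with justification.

D(0):
  [0, ∞, -2, ∞, 8]
  [∞, 0, 4, ∞, -2]
  [∞, ∞, 0, 0, -2]
  [11, -6, 12, 0, ∞]
  [1, 11, 20, -9, 0]
D(1):
  [0, ∞, -2, ∞, 8]
  [∞, 0, 4, ∞, -2]
  [∞, ∞, 0, 0, -2]
  [11, -6, 9, 0, 19]
  [1, 11, -1, -9, 0]
D(2):
  [0, ∞, -2, ∞, 8]
  [∞, 0, 4, ∞, -2]
  [∞, ∞, 0, 0, -2]
  [11, -6, -2, 0, -8]
  [1, 11, -1, -9, 0]
Detection: at round 3, diagonal entry (4, 4) turns strictly negative.
Key observation: the cycle 4->2->3->4 has total weight (-6) + 4 + 0, which is strictly negative.
Answer: DIVERGES — negative cycle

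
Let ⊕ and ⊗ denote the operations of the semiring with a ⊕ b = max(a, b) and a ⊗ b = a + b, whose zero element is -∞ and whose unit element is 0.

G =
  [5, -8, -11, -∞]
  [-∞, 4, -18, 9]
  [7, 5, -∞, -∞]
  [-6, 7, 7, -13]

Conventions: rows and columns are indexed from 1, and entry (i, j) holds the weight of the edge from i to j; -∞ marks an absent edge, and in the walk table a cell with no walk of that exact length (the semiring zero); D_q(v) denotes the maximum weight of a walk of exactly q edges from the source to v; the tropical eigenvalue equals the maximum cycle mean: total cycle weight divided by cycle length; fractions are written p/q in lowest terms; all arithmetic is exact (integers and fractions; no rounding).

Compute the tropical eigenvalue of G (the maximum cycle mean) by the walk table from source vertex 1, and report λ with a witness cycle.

q=0: [0, -∞, -∞, -∞]
q=1: [5, -8, -11, -∞]
q=2: [10, -3, -6, 1]
q=3: [15, 8, 8, 6]
q=4: [20, 13, 13, 17]
Optimal cycle mean attained by: cycle 2->4->2, total 9 + 7, length 2.
Answer: λ = 8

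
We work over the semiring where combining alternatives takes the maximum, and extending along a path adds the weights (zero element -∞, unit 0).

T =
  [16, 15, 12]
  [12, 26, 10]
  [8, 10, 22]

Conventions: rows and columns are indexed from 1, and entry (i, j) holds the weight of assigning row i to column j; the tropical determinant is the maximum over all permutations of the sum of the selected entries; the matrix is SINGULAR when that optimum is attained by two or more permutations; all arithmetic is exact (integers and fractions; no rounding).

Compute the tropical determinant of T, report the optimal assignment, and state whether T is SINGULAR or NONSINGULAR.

σ = (1, 2, 3): 16 + 26 + 22 = 64
σ = (1, 3, 2): 16 + 10 + 10 = 36
σ = (2, 1, 3): 15 + 12 + 22 = 49
σ = (2, 3, 1): 15 + 10 + 8 = 33
σ = (3, 1, 2): 12 + 12 + 10 = 34
σ = (3, 2, 1): 12 + 26 + 8 = 46
Optimal value attained by: σ = (1, 2, 3).
Answer: det⊕(T) = 64; verdict: NONSINGULAR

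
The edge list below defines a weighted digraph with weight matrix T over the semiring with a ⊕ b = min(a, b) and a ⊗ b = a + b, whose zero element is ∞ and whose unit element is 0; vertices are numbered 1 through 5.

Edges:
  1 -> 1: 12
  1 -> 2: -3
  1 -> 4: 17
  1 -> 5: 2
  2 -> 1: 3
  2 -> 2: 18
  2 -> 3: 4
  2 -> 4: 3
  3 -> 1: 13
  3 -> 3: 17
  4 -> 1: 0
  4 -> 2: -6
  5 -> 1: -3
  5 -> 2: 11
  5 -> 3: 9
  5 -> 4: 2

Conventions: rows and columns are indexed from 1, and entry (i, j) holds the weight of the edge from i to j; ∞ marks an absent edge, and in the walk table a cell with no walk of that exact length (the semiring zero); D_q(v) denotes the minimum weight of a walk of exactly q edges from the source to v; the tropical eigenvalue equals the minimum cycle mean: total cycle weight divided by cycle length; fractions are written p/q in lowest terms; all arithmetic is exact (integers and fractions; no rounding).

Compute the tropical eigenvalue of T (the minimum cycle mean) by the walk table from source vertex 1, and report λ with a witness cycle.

q=0: [0, ∞, ∞, ∞, ∞]
q=1: [12, -3, ∞, 17, 2]
q=2: [-1, 9, 1, 0, 14]
q=3: [0, -6, 13, 12, 1]
q=4: [-3, -3, -2, -3, 2]
q=5: [-3, -9, 1, 0, -1]
Optimal cycle mean attained by: cycle 2->4->2, total 3 + (-6), length 2.
Answer: λ = -3/2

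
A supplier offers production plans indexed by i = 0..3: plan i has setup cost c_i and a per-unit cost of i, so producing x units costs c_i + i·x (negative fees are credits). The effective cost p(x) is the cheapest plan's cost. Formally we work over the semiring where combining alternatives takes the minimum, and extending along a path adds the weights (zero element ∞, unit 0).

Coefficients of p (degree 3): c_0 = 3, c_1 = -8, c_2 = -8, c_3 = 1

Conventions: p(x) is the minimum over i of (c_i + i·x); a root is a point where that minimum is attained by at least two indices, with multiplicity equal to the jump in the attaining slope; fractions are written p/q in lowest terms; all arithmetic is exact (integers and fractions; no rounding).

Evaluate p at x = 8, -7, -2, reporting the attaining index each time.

p(8) = min(3+0·8=3, -8+1·8=0, -8+2·8=8, 1+3·8=25) = 0 (attained by i=1)
p(-7) = min(3+0·(-7)=3, -8+1·(-7)=-15, -8+2·(-7)=-22, 1+3·(-7)=-20) = -22 (attained by i=2)
p(-2) = min(3+0·(-2)=3, -8+1·(-2)=-10, -8+2·(-2)=-12, 1+3·(-2)=-5) = -12 (attained by i=2)
Answer: p(8) = 0; p(-7) = -22; p(-2) = -12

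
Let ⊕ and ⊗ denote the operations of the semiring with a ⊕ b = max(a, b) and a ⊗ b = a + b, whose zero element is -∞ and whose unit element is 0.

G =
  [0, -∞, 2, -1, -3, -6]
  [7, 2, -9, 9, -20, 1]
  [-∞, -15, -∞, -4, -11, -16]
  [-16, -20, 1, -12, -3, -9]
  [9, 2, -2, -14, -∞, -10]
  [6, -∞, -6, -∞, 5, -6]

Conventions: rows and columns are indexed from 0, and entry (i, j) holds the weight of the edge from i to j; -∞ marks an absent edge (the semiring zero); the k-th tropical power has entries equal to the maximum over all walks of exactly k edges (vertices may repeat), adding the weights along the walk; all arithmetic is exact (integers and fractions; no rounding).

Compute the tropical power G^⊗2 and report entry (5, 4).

G^⊗2:
  [6, -1, 2, -1, -1, -6]
  [9, 4, 10, 11, 6, 3]
  [-2, -9, -3, -6, -7, -13]
  [6, -1, -5, -3, -4, -13]
  [9, 4, 11, 11, 6, 3]
  [14, 7, 8, 5, 3, 0]
Key observation: the optimum is the walk 5->0->4, with weight 6 + (-3) = 3.
Optimal value attained by: walk 5->0->4.
Answer: (G^⊗2)[5][4] = 3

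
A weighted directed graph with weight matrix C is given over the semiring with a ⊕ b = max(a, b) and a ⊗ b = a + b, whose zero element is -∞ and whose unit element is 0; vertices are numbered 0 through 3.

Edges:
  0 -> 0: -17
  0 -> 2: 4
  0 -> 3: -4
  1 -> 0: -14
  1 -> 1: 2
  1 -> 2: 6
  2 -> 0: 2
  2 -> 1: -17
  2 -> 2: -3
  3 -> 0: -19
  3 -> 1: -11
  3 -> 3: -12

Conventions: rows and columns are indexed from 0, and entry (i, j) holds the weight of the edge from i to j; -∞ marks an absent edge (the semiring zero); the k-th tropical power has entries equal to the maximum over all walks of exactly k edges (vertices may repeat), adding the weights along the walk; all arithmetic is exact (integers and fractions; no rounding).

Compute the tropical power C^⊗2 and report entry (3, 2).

C^⊗2:
  [6, -13, 1, -16]
  [8, 4, 8, -18]
  [-1, -15, 6, -2]
  [-25, -9, -5, -23]
Key observation: the optimum is the walk 3->1->2, with weight (-11) + 6 = -5.
Optimal value attained by: walk 3->1->2.
Answer: (C^⊗2)[3][2] = -5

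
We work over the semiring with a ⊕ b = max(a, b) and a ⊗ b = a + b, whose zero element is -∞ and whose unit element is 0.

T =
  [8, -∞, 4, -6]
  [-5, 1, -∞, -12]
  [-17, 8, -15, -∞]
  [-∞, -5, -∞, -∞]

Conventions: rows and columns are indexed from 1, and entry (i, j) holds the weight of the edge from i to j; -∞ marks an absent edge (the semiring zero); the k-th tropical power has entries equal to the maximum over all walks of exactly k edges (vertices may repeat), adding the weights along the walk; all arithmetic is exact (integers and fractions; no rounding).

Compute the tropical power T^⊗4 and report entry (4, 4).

T^⊗2:
  [16, 12, 12, 2]
  [3, 2, -1, -11]
  [3, 9, -13, -4]
  [-10, -4, -∞, -17]
T^⊗3:
  [24, 20, 20, 10]
  [11, 7, 7, -3]
  [11, 10, 7, -3]
  [-2, -3, -6, -16]
T^⊗4:
  [32, 28, 28, 18]
  [19, 15, 15, 5]
  [19, 15, 15, 5]
  [6, 2, 2, -8]
Key observation: the optimum is the walk 4->2->1->1->4, with weight (-5) + (-5) + 8 + (-6) = -8.
Optimal value attained by: walk 4->2->1->1->4.
Answer: (T^⊗4)[4][4] = -8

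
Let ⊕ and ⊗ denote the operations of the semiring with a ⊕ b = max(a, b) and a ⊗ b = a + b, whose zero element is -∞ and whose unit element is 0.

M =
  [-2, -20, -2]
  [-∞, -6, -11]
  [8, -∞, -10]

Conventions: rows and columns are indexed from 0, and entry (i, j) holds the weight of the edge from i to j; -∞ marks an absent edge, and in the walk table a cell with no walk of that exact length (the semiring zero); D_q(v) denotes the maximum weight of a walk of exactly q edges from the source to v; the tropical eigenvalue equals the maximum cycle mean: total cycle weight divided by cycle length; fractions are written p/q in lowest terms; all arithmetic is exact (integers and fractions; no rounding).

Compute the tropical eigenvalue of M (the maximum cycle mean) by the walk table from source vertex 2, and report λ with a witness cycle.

q=0: [-∞, -∞, 0]
q=1: [8, -∞, -10]
q=2: [6, -12, 6]
q=3: [14, -14, 4]
Optimal cycle mean attained by: cycle 0->2->0, total (-2) + 8, length 2.
Answer: λ = 3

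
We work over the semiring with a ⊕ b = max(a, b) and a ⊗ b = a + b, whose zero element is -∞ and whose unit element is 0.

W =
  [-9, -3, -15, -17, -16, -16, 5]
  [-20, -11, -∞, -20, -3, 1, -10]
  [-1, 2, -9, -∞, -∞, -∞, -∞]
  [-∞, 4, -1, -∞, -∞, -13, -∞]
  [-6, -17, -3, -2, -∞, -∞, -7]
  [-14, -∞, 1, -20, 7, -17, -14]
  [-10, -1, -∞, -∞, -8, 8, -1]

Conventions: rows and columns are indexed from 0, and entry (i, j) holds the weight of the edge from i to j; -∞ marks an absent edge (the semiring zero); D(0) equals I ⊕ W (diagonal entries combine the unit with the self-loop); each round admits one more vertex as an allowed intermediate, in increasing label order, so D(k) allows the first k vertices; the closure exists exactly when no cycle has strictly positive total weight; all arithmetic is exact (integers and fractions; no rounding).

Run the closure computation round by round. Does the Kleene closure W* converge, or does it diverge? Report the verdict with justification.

D(0):
  [0, -3, -15, -17, -16, -16, 5]
  [-20, 0, -∞, -20, -3, 1, -10]
  [-1, 2, 0, -∞, -∞, -∞, -∞]
  [-∞, 4, -1, 0, -∞, -13, -∞]
  [-6, -17, -3, -2, 0, -∞, -7]
  [-14, -∞, 1, -20, 7, 0, -14]
  [-10, -1, -∞, -∞, -8, 8, 0]
D(1):
  [0, -3, -15, -17, -16, -16, 5]
  [-20, 0, -35, -20, -3, 1, -10]
  [-1, 2, 0, -18, -17, -17, 4]
  [-∞, 4, -1, 0, -∞, -13, -∞]
  [-6, -9, -3, -2, 0, -22, -1]
  [-14, -17, 1, -20, 7, 0, -9]
  [-10, -1, -25, -27, -8, 8, 0]
D(2):
  [0, -3, -15, -17, -6, -2, 5]
  [-20, 0, -35, -20, -3, 1, -10]
  [-1, 2, 0, -18, -1, 3, 4]
  [-16, 4, -1, 0, 1, 5, -6]
  [-6, -9, -3, -2, 0, -8, -1]
  [-14, -17, 1, -20, 7, 0, -9]
  [-10, -1, -25, -21, -4, 8, 0]
Detection: at round 3, diagonal entry (5, 5) turns strictly positive.
Key observation: the cycle 5->2->1->5 has total weight 1 + 2 + 1, which is strictly positive.
Answer: DIVERGES — positive cycle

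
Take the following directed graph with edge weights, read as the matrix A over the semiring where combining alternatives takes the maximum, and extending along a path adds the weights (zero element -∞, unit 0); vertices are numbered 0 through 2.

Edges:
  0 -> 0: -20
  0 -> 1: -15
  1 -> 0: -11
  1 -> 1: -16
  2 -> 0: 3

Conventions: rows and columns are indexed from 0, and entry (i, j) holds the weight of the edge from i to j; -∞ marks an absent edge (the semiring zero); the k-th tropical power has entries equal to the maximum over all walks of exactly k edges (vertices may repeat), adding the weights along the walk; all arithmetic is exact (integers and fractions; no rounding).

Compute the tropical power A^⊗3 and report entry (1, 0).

A^⊗2:
  [-26, -31, -∞]
  [-27, -26, -∞]
  [-17, -12, -∞]
A^⊗3:
  [-42, -41, -∞]
  [-37, -42, -∞]
  [-23, -28, -∞]
Key observation: the optimum is the walk 1->0->1->0, with weight (-11) + (-15) + (-11) = -37.
Optimal value attained by: walk 1->0->1->0.
Answer: (A^⊗3)[1][0] = -37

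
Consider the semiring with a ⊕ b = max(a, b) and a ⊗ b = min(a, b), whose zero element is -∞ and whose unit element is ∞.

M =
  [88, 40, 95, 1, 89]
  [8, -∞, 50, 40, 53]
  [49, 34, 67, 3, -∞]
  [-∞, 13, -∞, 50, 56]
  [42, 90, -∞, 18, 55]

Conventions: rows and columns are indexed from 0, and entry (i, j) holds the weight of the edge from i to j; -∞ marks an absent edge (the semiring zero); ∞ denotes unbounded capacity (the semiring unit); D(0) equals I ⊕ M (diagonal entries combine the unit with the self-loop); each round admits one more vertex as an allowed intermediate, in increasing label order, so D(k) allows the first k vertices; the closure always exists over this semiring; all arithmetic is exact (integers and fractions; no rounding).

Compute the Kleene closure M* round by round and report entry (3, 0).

D(0):
  [∞, 40, 95, 1, 89]
  [8, ∞, 50, 40, 53]
  [49, 34, ∞, 3, -∞]
  [-∞, 13, -∞, ∞, 56]
  [42, 90, -∞, 18, ∞]
D(1):
  [∞, 40, 95, 1, 89]
  [8, ∞, 50, 40, 53]
  [49, 40, ∞, 3, 49]
  [-∞, 13, -∞, ∞, 56]
  [42, 90, 42, 18, ∞]
D(2):
  [∞, 40, 95, 40, 89]
  [8, ∞, 50, 40, 53]
  [49, 40, ∞, 40, 49]
  [8, 13, 13, ∞, 56]
  [42, 90, 50, 40, ∞]
D(3):
  [∞, 40, 95, 40, 89]
  [49, ∞, 50, 40, 53]
  [49, 40, ∞, 40, 49]
  [13, 13, 13, ∞, 56]
  [49, 90, 50, 40, ∞]
D(4):
  [∞, 40, 95, 40, 89]
  [49, ∞, 50, 40, 53]
  [49, 40, ∞, 40, 49]
  [13, 13, 13, ∞, 56]
  [49, 90, 50, 40, ∞]
D(5):
  [∞, 89, 95, 40, 89]
  [49, ∞, 50, 40, 53]
  [49, 49, ∞, 40, 49]
  [49, 56, 50, ∞, 56]
  [49, 90, 50, 40, ∞]
Answer: M*[3][0] = 49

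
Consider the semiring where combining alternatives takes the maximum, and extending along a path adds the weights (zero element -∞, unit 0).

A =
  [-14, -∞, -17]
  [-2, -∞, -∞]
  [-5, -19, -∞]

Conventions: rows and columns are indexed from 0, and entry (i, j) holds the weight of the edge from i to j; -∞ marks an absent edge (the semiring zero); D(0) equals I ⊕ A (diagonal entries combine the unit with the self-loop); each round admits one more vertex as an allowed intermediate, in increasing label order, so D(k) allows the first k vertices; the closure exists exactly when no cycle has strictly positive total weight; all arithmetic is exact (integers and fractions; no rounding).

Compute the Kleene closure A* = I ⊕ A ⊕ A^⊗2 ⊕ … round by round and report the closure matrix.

D(0):
  [0, -∞, -17]
  [-2, 0, -∞]
  [-5, -19, 0]
D(1):
  [0, -∞, -17]
  [-2, 0, -19]
  [-5, -19, 0]
D(2):
  [0, -∞, -17]
  [-2, 0, -19]
  [-5, -19, 0]
D(3):
  [0, -36, -17]
  [-2, 0, -19]
  [-5, -19, 0]
Answer: A* = [[0, -36, -17], [-2, 0, -19], [-5, -19, 0]]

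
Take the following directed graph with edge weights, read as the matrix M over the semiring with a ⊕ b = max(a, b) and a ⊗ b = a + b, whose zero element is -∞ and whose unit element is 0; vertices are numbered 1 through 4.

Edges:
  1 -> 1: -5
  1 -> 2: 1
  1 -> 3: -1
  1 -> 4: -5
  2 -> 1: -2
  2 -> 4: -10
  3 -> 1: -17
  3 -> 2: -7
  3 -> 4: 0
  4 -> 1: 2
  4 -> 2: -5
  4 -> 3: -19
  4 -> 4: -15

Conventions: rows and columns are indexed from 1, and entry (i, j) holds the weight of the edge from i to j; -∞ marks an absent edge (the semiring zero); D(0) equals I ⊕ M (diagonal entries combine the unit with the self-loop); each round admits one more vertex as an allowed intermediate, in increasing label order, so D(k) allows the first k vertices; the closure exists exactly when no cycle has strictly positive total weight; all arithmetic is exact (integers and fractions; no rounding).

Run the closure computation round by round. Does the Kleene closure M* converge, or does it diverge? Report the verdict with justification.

D(0):
  [0, 1, -1, -5]
  [-2, 0, -∞, -10]
  [-17, -7, 0, 0]
  [2, -5, -19, 0]
D(1):
  [0, 1, -1, -5]
  [-2, 0, -3, -7]
  [-17, -7, 0, 0]
  [2, 3, 1, 0]
D(2):
  [0, 1, -1, -5]
  [-2, 0, -3, -7]
  [-9, -7, 0, 0]
  [2, 3, 1, 0]
Detection: at round 3, diagonal entry (4, 4) turns strictly positive.
Key observation: the cycle 4->1->3->4 has total weight 2 + (-1) + 0, which is strictly positive.
Answer: DIVERGES — positive cycle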